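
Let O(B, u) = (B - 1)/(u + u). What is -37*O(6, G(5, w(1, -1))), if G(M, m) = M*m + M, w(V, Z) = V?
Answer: -37/4 ≈ -9.2500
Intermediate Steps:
G(M, m) = M + M*m
O(B, u) = (-1 + B)/(2*u) (O(B, u) = (-1 + B)/((2*u)) = (-1 + B)*(1/(2*u)) = (-1 + B)/(2*u))
-37*O(6, G(5, w(1, -1))) = -37*(-1 + 6)/(2*(5*(1 + 1))) = -37*5/(2*(5*2)) = -37*5/(2*10) = -37*1/4 = -37/4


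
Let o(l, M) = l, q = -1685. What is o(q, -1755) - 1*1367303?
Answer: -1368988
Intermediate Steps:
o(q, -1755) - 1*1367303 = -1685 - 1*1367303 = -1685 - 1367303 = -1368988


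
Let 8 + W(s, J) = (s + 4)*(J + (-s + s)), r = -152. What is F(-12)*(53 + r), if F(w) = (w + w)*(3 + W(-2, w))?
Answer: -68904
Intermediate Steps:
W(s, J) = -8 + J*(4 + s) (W(s, J) = -8 + (s + 4)*(J + (-s + s)) = -8 + (4 + s)*(J + 0) = -8 + (4 + s)*J = -8 + J*(4 + s))
F(w) = 2*w*(-5 + 2*w) (F(w) = (w + w)*(3 + (-8 + 4*w + w*(-2))) = (2*w)*(3 + (-8 + 4*w - 2*w)) = (2*w)*(3 + (-8 + 2*w)) = (2*w)*(-5 + 2*w) = 2*w*(-5 + 2*w))
F(-12)*(53 + r) = (2*(-12)*(-5 + 2*(-12)))*(53 - 152) = (2*(-12)*(-5 - 24))*(-99) = (2*(-12)*(-29))*(-99) = 696*(-99) = -68904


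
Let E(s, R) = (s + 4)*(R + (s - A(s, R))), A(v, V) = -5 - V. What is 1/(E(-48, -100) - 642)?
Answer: 1/10050 ≈ 9.9503e-5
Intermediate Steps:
E(s, R) = (4 + s)*(5 + s + 2*R) (E(s, R) = (s + 4)*(R + (s - (-5 - R))) = (4 + s)*(R + (s + (5 + R))) = (4 + s)*(R + (5 + R + s)) = (4 + s)*(5 + s + 2*R))
1/(E(-48, -100) - 642) = 1/((20 + (-48)² + 8*(-100) + 9*(-48) + 2*(-100)*(-48)) - 642) = 1/((20 + 2304 - 800 - 432 + 9600) - 642) = 1/(10692 - 642) = 1/10050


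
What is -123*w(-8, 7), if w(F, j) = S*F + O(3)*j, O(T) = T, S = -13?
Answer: -15375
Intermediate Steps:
w(F, j) = -13*F + 3*j
-123*w(-8, 7) = -123*(-13*(-8) + 3*7) = -123*(104 + 21) = -123*125 = -15375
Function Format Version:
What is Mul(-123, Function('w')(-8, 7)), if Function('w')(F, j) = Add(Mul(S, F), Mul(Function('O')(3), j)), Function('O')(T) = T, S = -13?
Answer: -15375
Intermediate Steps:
Function('w')(F, j) = Add(Mul(-13, F), Mul(3, j))
Mul(-123, Function('w')(-8, 7)) = Mul(-123, Add(Mul(-13, -8), Mul(3, 7))) = Mul(-123, Add(104, 21)) = Mul(-123, 125) = -15375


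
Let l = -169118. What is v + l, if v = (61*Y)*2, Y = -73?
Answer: -178024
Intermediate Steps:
v = -8906 (v = (61*(-73))*2 = -4453*2 = -8906)
v + l = -8906 - 169118 = -178024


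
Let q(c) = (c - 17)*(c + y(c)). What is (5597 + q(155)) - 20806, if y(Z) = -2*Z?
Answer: -36599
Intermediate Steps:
q(c) = -c*(-17 + c) (q(c) = (c - 17)*(c - 2*c) = (-17 + c)*(-c) = -c*(-17 + c))
(5597 + q(155)) - 20806 = (5597 + 155*(17 - 1*155)) - 20806 = (5597 + 155*(17 - 155)) - 20806 = (5597 + 155*(-138)) - 20806 = (5597 - 21390) - 20806 = -15793 - 20806 = -36599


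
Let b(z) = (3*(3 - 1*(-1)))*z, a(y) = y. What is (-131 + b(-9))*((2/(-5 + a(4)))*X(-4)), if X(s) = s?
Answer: -1912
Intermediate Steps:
b(z) = 12*z (b(z) = (3*(3 + 1))*z = (3*4)*z = 12*z)
(-131 + b(-9))*((2/(-5 + a(4)))*X(-4)) = (-131 + 12*(-9))*((2/(-5 + 4))*(-4)) = (-131 - 108)*((2/(-1))*(-4)) = -239*2*(-1)*(-4) = -(-478)*(-4) = -239*8 = -1912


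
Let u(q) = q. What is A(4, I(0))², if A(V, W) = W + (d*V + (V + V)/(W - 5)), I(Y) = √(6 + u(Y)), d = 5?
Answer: 116326/361 + 7480*√6/361 ≈ 372.99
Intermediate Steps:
I(Y) = √(6 + Y)
A(V, W) = W + 5*V + 2*V/(-5 + W) (A(V, W) = W + (5*V + (V + V)/(W - 5)) = W + (5*V + (2*V)/(-5 + W)) = W + (5*V + 2*V/(-5 + W)) = W + 5*V + 2*V/(-5 + W))
A(4, I(0))² = (((√(6 + 0))² - 23*4 - 5*√(6 + 0) + 5*4*√(6 + 0))/(-5 + √(6 + 0)))² = (((√6)² - 92 - 5*√6 + 5*4*√6)/(-5 + √6))² = ((6 - 92 - 5*√6 + 20*√6)/(-5 + √6))² = ((-86 + 15*√6)/(-5 + √6))² = (-86 + 15*√6)²/(-5 + √6)²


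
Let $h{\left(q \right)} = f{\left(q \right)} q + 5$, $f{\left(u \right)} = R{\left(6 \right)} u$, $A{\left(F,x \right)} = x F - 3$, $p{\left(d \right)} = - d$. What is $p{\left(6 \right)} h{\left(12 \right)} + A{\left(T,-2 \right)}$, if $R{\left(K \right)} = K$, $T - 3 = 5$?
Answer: $-5233$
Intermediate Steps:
$T = 8$ ($T = 3 + 5 = 8$)
$A{\left(F,x \right)} = -3 + F x$ ($A{\left(F,x \right)} = F x - 3 = -3 + F x$)
$f{\left(u \right)} = 6 u$
$h{\left(q \right)} = 5 + 6 q^{2}$ ($h{\left(q \right)} = 6 q q + 5 = 6 q^{2} + 5 = 5 + 6 q^{2}$)
$p{\left(6 \right)} h{\left(12 \right)} + A{\left(T,-2 \right)} = \left(-1\right) 6 \left(5 + 6 \cdot 12^{2}\right) + \left(-3 + 8 \left(-2\right)\right) = - 6 \left(5 + 6 \cdot 144\right) - 19 = - 6 \left(5 + 864\right) - 19 = \left(-6\right) 869 - 19 = -5214 - 19 = -5233$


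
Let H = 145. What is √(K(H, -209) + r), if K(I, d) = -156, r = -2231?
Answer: I*√2387 ≈ 48.857*I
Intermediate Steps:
√(K(H, -209) + r) = √(-156 - 2231) = √(-2387) = I*√2387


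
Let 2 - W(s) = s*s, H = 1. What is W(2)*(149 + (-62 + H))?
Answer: -176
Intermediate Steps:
W(s) = 2 - s² (W(s) = 2 - s*s = 2 - s²)
W(2)*(149 + (-62 + H)) = (2 - 1*2²)*(149 + (-62 + 1)) = (2 - 1*4)*(149 - 61) = (2 - 4)*88 = -2*88 = -176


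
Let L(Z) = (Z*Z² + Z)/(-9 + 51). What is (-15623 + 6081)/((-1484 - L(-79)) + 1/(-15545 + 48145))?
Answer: -6532453200/7021877021 ≈ -0.93030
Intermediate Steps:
L(Z) = Z/42 + Z³/42 (L(Z) = (Z³ + Z)/42 = (Z + Z³)*(1/42) = Z/42 + Z³/42)
(-15623 + 6081)/((-1484 - L(-79)) + 1/(-15545 + 48145)) = (-15623 + 6081)/((-1484 - (-79)*(1 + (-79)²)/42) + 1/(-15545 + 48145)) = -9542/((-1484 - (-79)*(1 + 6241)/42) + 1/32600) = -9542/((-1484 - (-79)*6242/42) + 1/32600) = -9542/((-1484 - 1*(-246559/21)) + 1/32600) = -9542/((-1484 + 246559/21) + 1/32600) = -9542/(215395/21 + 1/32600) = -9542/7021877021/684600 = -9542*684600/7021877021 = -6532453200/7021877021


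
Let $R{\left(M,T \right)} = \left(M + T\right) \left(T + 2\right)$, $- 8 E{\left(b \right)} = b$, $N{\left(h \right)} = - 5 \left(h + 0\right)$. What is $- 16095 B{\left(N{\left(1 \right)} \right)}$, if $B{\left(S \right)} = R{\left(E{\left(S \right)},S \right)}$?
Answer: $- \frac{1689975}{8} \approx -2.1125 \cdot 10^{5}$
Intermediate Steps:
$N{\left(h \right)} = - 5 h$
$E{\left(b \right)} = - \frac{b}{8}$
$R{\left(M,T \right)} = \left(2 + T\right) \left(M + T\right)$ ($R{\left(M,T \right)} = \left(M + T\right) \left(2 + T\right) = \left(2 + T\right) \left(M + T\right)$)
$B{\left(S \right)} = \frac{7 S}{4} + \frac{7 S^{2}}{8}$ ($B{\left(S \right)} = S^{2} + 2 \left(- \frac{S}{8}\right) + 2 S + - \frac{S}{8} S = S^{2} - \frac{S}{4} + 2 S - \frac{S^{2}}{8} = \frac{7 S}{4} + \frac{7 S^{2}}{8}$)
$- 16095 B{\left(N{\left(1 \right)} \right)} = - 16095 \frac{7 \left(\left(-5\right) 1\right) \left(2 - 5\right)}{8} = - 16095 \cdot \frac{7}{8} \left(-5\right) \left(2 - 5\right) = - 16095 \cdot \frac{7}{8} \left(-5\right) \left(-3\right) = \left(-16095\right) \frac{105}{8} = - \frac{1689975}{8}$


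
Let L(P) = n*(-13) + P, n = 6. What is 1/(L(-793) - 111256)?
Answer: -1/112127 ≈ -8.9185e-6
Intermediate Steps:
L(P) = -78 + P (L(P) = 6*(-13) + P = -78 + P)
1/(L(-793) - 111256) = 1/((-78 - 793) - 111256) = 1/(-871 - 111256) = 1/(-112127) = -1/112127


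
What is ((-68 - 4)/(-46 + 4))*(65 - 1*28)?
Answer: 444/7 ≈ 63.429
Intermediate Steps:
((-68 - 4)/(-46 + 4))*(65 - 1*28) = (-72/(-42))*(65 - 28) = -72*(-1/42)*37 = (12/7)*37 = 444/7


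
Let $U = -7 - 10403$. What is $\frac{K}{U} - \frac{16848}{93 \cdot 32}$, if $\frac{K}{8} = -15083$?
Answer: $\frac{1913629}{322710} \approx 5.9299$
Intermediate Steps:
$K = -120664$ ($K = 8 \left(-15083\right) = -120664$)
$U = -10410$ ($U = -7 - 10403 = -10410$)
$\frac{K}{U} - \frac{16848}{93 \cdot 32} = - \frac{120664}{-10410} - \frac{16848}{93 \cdot 32} = \left(-120664\right) \left(- \frac{1}{10410}\right) - \frac{16848}{2976} = \frac{60332}{5205} - \frac{351}{62} = \frac{1913629}{322710}$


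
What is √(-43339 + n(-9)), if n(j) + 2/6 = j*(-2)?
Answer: 2*I*√97473/3 ≈ 208.14*I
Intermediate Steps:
n(j) = -⅓ - 2*j (n(j) = -⅓ + j*(-2) = -⅓ - 2*j)
√(-43339 + n(-9)) = √(-43339 + (-⅓ - 2*(-9))) = √(-43339 + (-⅓ + 18)) = √(-43339 + 53/3) = √(-129964/3) = 2*I*√97473/3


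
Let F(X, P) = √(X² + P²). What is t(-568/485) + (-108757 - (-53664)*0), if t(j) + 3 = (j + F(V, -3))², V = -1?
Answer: -25580396126/235225 - 1136*√10/485 ≈ -1.0876e+5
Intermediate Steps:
F(X, P) = √(P² + X²)
t(j) = -3 + (j + √10)² (t(j) = -3 + (j + √((-3)² + (-1)²))² = -3 + (j + √(9 + 1))² = -3 + (j + √10)²)
t(-568/485) + (-108757 - (-53664)*0) = (-3 + (-568/485 + √10)²) + (-108757 - (-53664)*0) = (-3 + (-568*1/485 + √10)²) + (-108757 - 1*0) = (-3 + (-568/485 + √10)²) + (-108757 + 0) = (-3 + (-568/485 + √10)²) - 108757 = -108760 + (-568/485 + √10)²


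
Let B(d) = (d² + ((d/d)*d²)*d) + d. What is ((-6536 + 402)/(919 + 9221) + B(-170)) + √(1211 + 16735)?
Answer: -24763251967/5070 + 3*√1994 ≈ -4.8841e+6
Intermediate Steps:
B(d) = d + d² + d³ (B(d) = (d² + (1*d²)*d) + d = (d² + d²*d) + d = (d² + d³) + d = d + d² + d³)
((-6536 + 402)/(919 + 9221) + B(-170)) + √(1211 + 16735) = ((-6536 + 402)/(919 + 9221) - 170*(1 - 170 + (-170)²)) + √(1211 + 16735) = (-6134/10140 - 170*(1 - 170 + 28900)) + √17946 = (-6134*1/10140 - 170*28731) + 3*√1994 = (-3067/5070 - 4884270) + 3*√1994 = -24763251967/5070 + 3*√1994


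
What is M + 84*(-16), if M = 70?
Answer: -1274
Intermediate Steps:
M + 84*(-16) = 70 + 84*(-16) = 70 - 1344 = -1274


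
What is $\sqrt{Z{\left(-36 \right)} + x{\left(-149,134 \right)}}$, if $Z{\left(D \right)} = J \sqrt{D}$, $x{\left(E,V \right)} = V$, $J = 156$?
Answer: $\sqrt{134 + 936 i} \approx 23.233 + 20.144 i$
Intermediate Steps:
$Z{\left(D \right)} = 156 \sqrt{D}$
$\sqrt{Z{\left(-36 \right)} + x{\left(-149,134 \right)}} = \sqrt{156 \sqrt{-36} + 134} = \sqrt{156 \cdot 6 i + 134} = \sqrt{936 i + 134} = \sqrt{134 + 936 i}$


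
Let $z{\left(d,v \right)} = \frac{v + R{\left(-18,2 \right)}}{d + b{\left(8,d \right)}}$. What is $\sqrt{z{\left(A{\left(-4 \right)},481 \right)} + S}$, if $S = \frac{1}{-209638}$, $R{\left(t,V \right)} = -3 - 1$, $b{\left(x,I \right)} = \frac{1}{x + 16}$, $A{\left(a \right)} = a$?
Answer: $\frac{i \sqrt{47796187787795590}}{19915610} \approx 10.977 i$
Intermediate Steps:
$b{\left(x,I \right)} = \frac{1}{16 + x}$
$R{\left(t,V \right)} = -4$ ($R{\left(t,V \right)} = -3 - 1 = -4$)
$S = - \frac{1}{209638} \approx -4.7701 \cdot 10^{-6}$
$z{\left(d,v \right)} = \frac{-4 + v}{\frac{1}{24} + d}$ ($z{\left(d,v \right)} = \frac{v - 4}{d + \frac{1}{16 + 8}} = \frac{-4 + v}{d + \frac{1}{24}} = \frac{-4 + v}{\frac{1}{24} + d}$)
$\sqrt{z{\left(A{\left(-4 \right)},481 \right)} + S} = \sqrt{\frac{24 \left(-4 + 481\right)}{1 + 24 \left(-4\right)} - \frac{1}{209638}} = \sqrt{24 \frac{1}{1 - 96} \cdot 477 - \frac{1}{209638}} = \sqrt{24 \frac{1}{-95} \cdot 477 - \frac{1}{209638}} = \sqrt{24 \left(- \frac{1}{95}\right) 477 - \frac{1}{209638}} = \sqrt{- \frac{11448}{95} - \frac{1}{209638}} = \sqrt{- \frac{2399935919}{19915610}} = \frac{i \sqrt{47796187787795590}}{19915610}$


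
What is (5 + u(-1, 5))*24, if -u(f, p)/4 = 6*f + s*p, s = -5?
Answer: 3096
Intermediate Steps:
u(f, p) = -24*f + 20*p (u(f, p) = -4*(6*f - 5*p) = -4*(-5*p + 6*f) = -24*f + 20*p)
(5 + u(-1, 5))*24 = (5 + (-24*(-1) + 20*5))*24 = (5 + (24 + 100))*24 = (5 + 124)*24 = 129*24 = 3096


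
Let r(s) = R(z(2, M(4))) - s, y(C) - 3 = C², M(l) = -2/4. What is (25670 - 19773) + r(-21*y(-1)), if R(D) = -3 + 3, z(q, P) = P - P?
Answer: 5981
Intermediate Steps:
M(l) = -½ (M(l) = -2*¼ = -½)
y(C) = 3 + C²
z(q, P) = 0
R(D) = 0
r(s) = -s (r(s) = 0 - s = -s)
(25670 - 19773) + r(-21*y(-1)) = (25670 - 19773) - (-21)*(3 + (-1)²) = 5897 - (-21)*(3 + 1) = 5897 - (-21)*4 = 5897 - 1*(-84) = 5897 + 84 = 5981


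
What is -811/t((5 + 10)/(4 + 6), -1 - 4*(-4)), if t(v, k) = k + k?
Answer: -811/30 ≈ -27.033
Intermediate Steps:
t(v, k) = 2*k
-811/t((5 + 10)/(4 + 6), -1 - 4*(-4)) = -811*1/(2*(-1 - 4*(-4))) = -811*1/(2*(-1 + 16)) = -811/(2*15) = -811/30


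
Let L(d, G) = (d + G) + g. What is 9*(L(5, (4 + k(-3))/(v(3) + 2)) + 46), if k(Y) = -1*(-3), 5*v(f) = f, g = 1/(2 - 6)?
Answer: 25011/52 ≈ 480.98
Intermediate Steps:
g = -¼ (g = 1/(-4) = -¼ ≈ -0.25000)
v(f) = f/5
k(Y) = 3
L(d, G) = -¼ + G + d (L(d, G) = (d + G) - ¼ = (G + d) - ¼ = -¼ + G + d)
9*(L(5, (4 + k(-3))/(v(3) + 2)) + 46) = 9*((-¼ + (4 + 3)/((⅕)*3 + 2) + 5) + 46) = 9*((-¼ + 7/(⅗ + 2) + 5) + 46) = 9*((-¼ + 7/(13/5) + 5) + 46) = 9*((-¼ + 7*(5/13) + 5) + 46) = 9*((-¼ + 35/13 + 5) + 46) = 9*(387/52 + 46) = 9*(2779/52) = 25011/52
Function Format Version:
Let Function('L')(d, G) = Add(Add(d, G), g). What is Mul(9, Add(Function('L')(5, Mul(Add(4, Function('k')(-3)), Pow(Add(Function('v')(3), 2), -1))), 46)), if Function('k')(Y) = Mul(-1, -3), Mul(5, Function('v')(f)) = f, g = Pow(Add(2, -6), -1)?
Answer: Rational(25011, 52) ≈ 480.98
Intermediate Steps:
g = Rational(-1, 4) (g = Pow(-4, -1) = Rational(-1, 4) ≈ -0.25000)
Function('v')(f) = Mul(Rational(1, 5), f)
Function('k')(Y) = 3
Function('L')(d, G) = Add(Rational(-1, 4), G, d) (Function('L')(d, G) = Add(Add(d, G), Rational(-1, 4)) = Add(Add(G, d), Rational(-1, 4)) = Add(Rational(-1, 4), G, d))
Mul(9, Add(Function('L')(5, Mul(Add(4, Function('k')(-3)), Pow(Add(Function('v')(3), 2), -1))), 46)) = Mul(9, Add(Add(Rational(-1, 4), Mul(Add(4, 3), Pow(Add(Mul(Rational(1, 5), 3), 2), -1)), 5), 46)) = Mul(9, Add(Add(Rational(-1, 4), Mul(7, Pow(Add(Rational(3, 5), 2), -1)), 5), 46)) = Mul(9, Add(Add(Rational(-1, 4), Mul(7, Pow(Rational(13, 5), -1)), 5), 46)) = Mul(9, Add(Add(Rational(-1, 4), Mul(7, Rational(5, 13)), 5), 46)) = Mul(9, Add(Add(Rational(-1, 4), Rational(35, 13), 5), 46)) = Mul(9, Add(Rational(387, 52), 46)) = Mul(9, Rational(2779, 52)) = Rational(25011, 52)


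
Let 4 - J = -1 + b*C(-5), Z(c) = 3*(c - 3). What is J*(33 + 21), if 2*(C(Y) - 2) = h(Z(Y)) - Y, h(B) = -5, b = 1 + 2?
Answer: -54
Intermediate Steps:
b = 3
Z(c) = -9 + 3*c (Z(c) = 3*(-3 + c) = -9 + 3*c)
C(Y) = -½ - Y/2 (C(Y) = 2 + (-5 - Y)/2 = 2 + (-5/2 - Y/2) = -½ - Y/2)
J = -1 (J = 4 - (-1 + 3*(-½ - ½*(-5))) = 4 - (-1 + 3*(-½ + 5/2)) = 4 - (-1 + 3*2) = 4 - (-1 + 6) = 4 - 1*5 = 4 - 5 = -1)
J*(33 + 21) = -(33 + 21) = -1*54 = -54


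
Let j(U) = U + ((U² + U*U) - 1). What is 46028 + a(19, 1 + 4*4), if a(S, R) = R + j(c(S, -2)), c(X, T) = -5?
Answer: 46089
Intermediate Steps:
j(U) = -1 + U + 2*U² (j(U) = U + ((U² + U²) - 1) = U + (2*U² - 1) = U + (-1 + 2*U²) = -1 + U + 2*U²)
a(S, R) = 44 + R (a(S, R) = R + (-1 - 5 + 2*(-5)²) = R + (-1 - 5 + 2*25) = R + (-1 - 5 + 50) = R + 44 = 44 + R)
46028 + a(19, 1 + 4*4) = 46028 + (44 + (1 + 4*4)) = 46028 + (44 + (1 + 16)) = 46028 + (44 + 17) = 46028 + 61 = 46089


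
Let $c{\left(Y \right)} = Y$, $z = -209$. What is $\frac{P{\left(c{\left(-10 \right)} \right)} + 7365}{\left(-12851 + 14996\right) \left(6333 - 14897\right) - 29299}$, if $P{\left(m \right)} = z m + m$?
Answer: $- \frac{9445}{18399079} \approx -0.00051334$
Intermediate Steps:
$P{\left(m \right)} = - 208 m$ ($P{\left(m \right)} = - 209 m + m = - 208 m$)
$\frac{P{\left(c{\left(-10 \right)} \right)} + 7365}{\left(-12851 + 14996\right) \left(6333 - 14897\right) - 29299} = \frac{\left(-208\right) \left(-10\right) + 7365}{\left(-12851 + 14996\right) \left(6333 - 14897\right) - 29299} = \frac{2080 + 7365}{2145 \left(-8564\right) - 29299} = \frac{9445}{-18369780 - 29299} = \frac{9445}{-18399079} = 9445 \left(- \frac{1}{18399079}\right) = - \frac{9445}{18399079}$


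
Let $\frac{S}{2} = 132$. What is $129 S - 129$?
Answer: $33927$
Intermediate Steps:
$S = 264$ ($S = 2 \cdot 132 = 264$)
$129 S - 129 = 129 \cdot 264 - 129 = 34056 - 129 = 33927$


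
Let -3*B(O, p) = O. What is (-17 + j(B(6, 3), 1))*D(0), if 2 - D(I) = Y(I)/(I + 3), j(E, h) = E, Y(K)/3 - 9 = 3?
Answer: 190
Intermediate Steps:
Y(K) = 36 (Y(K) = 27 + 3*3 = 27 + 9 = 36)
B(O, p) = -O/3
D(I) = 2 - 36/(3 + I) (D(I) = 2 - 36/(I + 3) = 2 - 36/(3 + I))
(-17 + j(B(6, 3), 1))*D(0) = (-17 - 1/3*6)*(2*(-15 + 0)/(3 + 0)) = (-17 - 2)*(2*(-15)/3) = -38*(-15)/3 = -19*(-10) = 190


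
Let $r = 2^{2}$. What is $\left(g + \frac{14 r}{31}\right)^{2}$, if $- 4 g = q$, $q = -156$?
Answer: $\frac{1600225}{961} \approx 1665.2$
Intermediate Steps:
$r = 4$
$g = 39$ ($g = \left(- \frac{1}{4}\right) \left(-156\right) = 39$)
$\left(g + \frac{14 r}{31}\right)^{2} = \left(39 + \frac{14 \cdot 4}{31}\right)^{2} = \left(39 + 56 \cdot \frac{1}{31}\right)^{2} = \left(39 + \frac{56}{31}\right)^{2} = \left(\frac{1265}{31}\right)^{2} = \frac{1600225}{961}$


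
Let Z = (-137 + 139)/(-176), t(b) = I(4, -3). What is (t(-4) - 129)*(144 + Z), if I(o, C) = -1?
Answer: -823615/44 ≈ -18719.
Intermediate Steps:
t(b) = -1
Z = -1/88 (Z = 2*(-1/176) = -1/88 ≈ -0.011364)
(t(-4) - 129)*(144 + Z) = (-1 - 129)*(144 - 1/88) = -130*12671/88 = -823615/44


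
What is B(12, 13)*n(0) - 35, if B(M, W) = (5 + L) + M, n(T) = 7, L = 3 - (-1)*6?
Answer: 147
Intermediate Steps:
L = 9 (L = 3 - 1*(-6) = 3 + 6 = 9)
B(M, W) = 14 + M (B(M, W) = (5 + 9) + M = 14 + M)
B(12, 13)*n(0) - 35 = (14 + 12)*7 - 35 = 26*7 - 35 = 182 - 35 = 147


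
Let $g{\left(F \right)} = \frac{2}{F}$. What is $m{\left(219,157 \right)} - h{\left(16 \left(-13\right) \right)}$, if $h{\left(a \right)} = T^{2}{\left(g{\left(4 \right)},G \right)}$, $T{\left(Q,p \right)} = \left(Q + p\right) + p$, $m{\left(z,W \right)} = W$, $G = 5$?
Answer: $\frac{187}{4} \approx 46.75$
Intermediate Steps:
$T{\left(Q,p \right)} = Q + 2 p$
$h{\left(a \right)} = \frac{441}{4}$ ($h{\left(a \right)} = \left(\frac{2}{4} + 2 \cdot 5\right)^{2} = \left(2 \cdot \frac{1}{4} + 10\right)^{2} = \left(\frac{1}{2} + 10\right)^{2} = \left(\frac{21}{2}\right)^{2} = \frac{441}{4}$)
$m{\left(219,157 \right)} - h{\left(16 \left(-13\right) \right)} = 157 - \frac{441}{4} = \frac{187}{4}$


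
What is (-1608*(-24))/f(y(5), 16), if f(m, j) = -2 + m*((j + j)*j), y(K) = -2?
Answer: -2144/57 ≈ -37.614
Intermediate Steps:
f(m, j) = -2 + 2*m*j**2 (f(m, j) = -2 + m*((2*j)*j) = -2 + m*(2*j**2) = -2 + 2*m*j**2)
(-1608*(-24))/f(y(5), 16) = (-1608*(-24))/(-2 + 2*(-2)*16**2) = 38592/(-2 + 2*(-2)*256) = 38592/(-2 - 1024) = 38592/(-1026) = 38592*(-1/1026) = -2144/57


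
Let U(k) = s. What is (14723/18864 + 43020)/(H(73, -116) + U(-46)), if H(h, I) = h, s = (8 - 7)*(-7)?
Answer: 811544003/1245024 ≈ 651.83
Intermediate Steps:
s = -7 (s = 1*(-7) = -7)
U(k) = -7
(14723/18864 + 43020)/(H(73, -116) + U(-46)) = (14723/18864 + 43020)/(73 - 7) = (14723*(1/18864) + 43020)/66 = (14723/18864 + 43020)*(1/66) = (811544003/18864)*(1/66) = 811544003/1245024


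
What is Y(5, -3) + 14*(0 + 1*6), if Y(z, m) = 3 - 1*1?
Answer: 86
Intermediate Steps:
Y(z, m) = 2 (Y(z, m) = 3 - 1 = 2)
Y(5, -3) + 14*(0 + 1*6) = 2 + 14*(0 + 1*6) = 2 + 14*(0 + 6) = 2 + 14*6 = 2 + 84 = 86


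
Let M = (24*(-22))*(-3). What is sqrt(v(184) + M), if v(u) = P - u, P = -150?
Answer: 25*sqrt(2) ≈ 35.355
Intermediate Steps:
v(u) = -150 - u
M = 1584 (M = -528*(-3) = 1584)
sqrt(v(184) + M) = sqrt((-150 - 1*184) + 1584) = sqrt((-150 - 184) + 1584) = sqrt(-334 + 1584) = sqrt(1250) = 25*sqrt(2)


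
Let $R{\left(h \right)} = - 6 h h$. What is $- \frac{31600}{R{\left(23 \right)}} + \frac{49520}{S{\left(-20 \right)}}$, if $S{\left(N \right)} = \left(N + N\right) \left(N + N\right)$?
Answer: $\frac{1298353}{31740} \approx 40.906$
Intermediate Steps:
$S{\left(N \right)} = 4 N^{2}$ ($S{\left(N \right)} = 2 N 2 N = 4 N^{2}$)
$R{\left(h \right)} = - 6 h^{2}$
$- \frac{31600}{R{\left(23 \right)}} + \frac{49520}{S{\left(-20 \right)}} = - \frac{31600}{\left(-6\right) 23^{2}} + \frac{49520}{4 \left(-20\right)^{2}} = - \frac{31600}{\left(-6\right) 529} + \frac{49520}{4 \cdot 400} = - \frac{31600}{-3174} + \frac{49520}{1600} = \left(-31600\right) \left(- \frac{1}{3174}\right) + 49520 \cdot \frac{1}{1600} = \frac{15800}{1587} + \frac{619}{20} = \frac{1298353}{31740}$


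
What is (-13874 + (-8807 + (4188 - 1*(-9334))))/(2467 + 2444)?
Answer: -3053/1637 ≈ -1.8650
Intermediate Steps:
(-13874 + (-8807 + (4188 - 1*(-9334))))/(2467 + 2444) = (-13874 + (-8807 + (4188 + 9334)))/4911 = (-13874 + (-8807 + 13522))*(1/4911) = (-13874 + 4715)*(1/4911) = -9159*1/4911 = -3053/1637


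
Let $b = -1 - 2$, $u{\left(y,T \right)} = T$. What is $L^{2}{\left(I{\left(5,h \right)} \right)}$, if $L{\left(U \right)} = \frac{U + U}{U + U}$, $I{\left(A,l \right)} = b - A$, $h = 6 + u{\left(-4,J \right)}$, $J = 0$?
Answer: $1$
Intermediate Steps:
$h = 6$ ($h = 6 + 0 = 6$)
$b = -3$ ($b = -1 - 2 = -3$)
$I{\left(A,l \right)} = -3 - A$
$L{\left(U \right)} = 1$ ($L{\left(U \right)} = \frac{2 U}{2 U} = 2 U \frac{1}{2 U} = 1$)
$L^{2}{\left(I{\left(5,h \right)} \right)} = 1^{2} = 1$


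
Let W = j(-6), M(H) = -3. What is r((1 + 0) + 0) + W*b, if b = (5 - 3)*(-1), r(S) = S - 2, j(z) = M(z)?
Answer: 5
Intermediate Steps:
j(z) = -3
r(S) = -2 + S
b = -2 (b = 2*(-1) = -2)
W = -3
r((1 + 0) + 0) + W*b = (-2 + ((1 + 0) + 0)) - 3*(-2) = (-2 + (1 + 0)) + 6 = (-2 + 1) + 6 = -1 + 6 = 5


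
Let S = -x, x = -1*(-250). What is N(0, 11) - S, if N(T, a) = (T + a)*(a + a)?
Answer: 492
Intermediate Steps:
N(T, a) = 2*a*(T + a) (N(T, a) = (T + a)*(2*a) = 2*a*(T + a))
x = 250
S = -250 (S = -1*250 = -250)
N(0, 11) - S = 2*11*(0 + 11) - 1*(-250) = 2*11*11 + 250 = 242 + 250 = 492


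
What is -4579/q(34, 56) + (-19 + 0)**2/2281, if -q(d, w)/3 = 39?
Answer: 10486936/266877 ≈ 39.295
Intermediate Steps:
q(d, w) = -117 (q(d, w) = -3*39 = -117)
-4579/q(34, 56) + (-19 + 0)**2/2281 = -4579/(-117) + (-19 + 0)**2/2281 = -4579*(-1/117) + (-19)**2*(1/2281) = 4579/117 + 361*(1/2281) = 4579/117 + 361/2281 = 10486936/266877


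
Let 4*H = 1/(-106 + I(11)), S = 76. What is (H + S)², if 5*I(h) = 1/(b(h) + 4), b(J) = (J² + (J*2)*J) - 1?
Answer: 869299946435449/150511409764 ≈ 5775.6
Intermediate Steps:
b(J) = -1 + 3*J² (b(J) = (J² + (2*J)*J) - 1 = (J² + 2*J²) - 1 = 3*J² - 1 = -1 + 3*J²)
I(h) = 1/(5*(3 + 3*h²)) (I(h) = 1/(5*((-1 + 3*h²) + 4)) = 1/(5*(3 + 3*h²)))
H = -915/387958 (H = 1/(4*(-106 + 1/(15*(1 + 11²)))) = 1/(4*(-106 + 1/(15*(1 + 121)))) = 1/(4*(-106 + (1/15)/122)) = 1/(4*(-106 + (1/15)*(1/122))) = 1/(4*(-106 + 1/1830)) = 1/(4*(-193979/1830)) = (¼)*(-1830/193979) = -915/387958 ≈ -0.0023585)
(H + S)² = (-915/387958 + 76)² = (29483893/387958)² = 869299946435449/150511409764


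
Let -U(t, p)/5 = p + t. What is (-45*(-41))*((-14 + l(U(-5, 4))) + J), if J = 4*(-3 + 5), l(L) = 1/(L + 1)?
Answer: -21525/2 ≈ -10763.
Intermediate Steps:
U(t, p) = -5*p - 5*t (U(t, p) = -5*(p + t) = -5*p - 5*t)
l(L) = 1/(1 + L)
J = 8 (J = 4*2 = 8)
(-45*(-41))*((-14 + l(U(-5, 4))) + J) = (-45*(-41))*((-14 + 1/(1 + (-5*4 - 5*(-5)))) + 8) = 1845*((-14 + 1/(1 + (-20 + 25))) + 8) = 1845*((-14 + 1/(1 + 5)) + 8) = 1845*((-14 + 1/6) + 8) = 1845*((-14 + ⅙) + 8) = 1845*(-83/6 + 8) = 1845*(-35/6) = -21525/2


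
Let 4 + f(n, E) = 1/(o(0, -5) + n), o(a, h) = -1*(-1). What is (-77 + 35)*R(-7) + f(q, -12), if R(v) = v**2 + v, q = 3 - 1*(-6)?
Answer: -17679/10 ≈ -1767.9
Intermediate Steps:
q = 9 (q = 3 + 6 = 9)
o(a, h) = 1
f(n, E) = -4 + 1/(1 + n)
R(v) = v + v**2
(-77 + 35)*R(-7) + f(q, -12) = (-77 + 35)*(-7*(1 - 7)) + (-3 - 4*9)/(1 + 9) = -(-294)*(-6) + (-3 - 36)/10 = -42*42 + (1/10)*(-39) = -1764 - 39/10 = -17679/10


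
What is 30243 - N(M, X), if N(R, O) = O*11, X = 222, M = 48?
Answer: 27801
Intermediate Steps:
N(R, O) = 11*O
30243 - N(M, X) = 30243 - 11*222 = 30243 - 1*2442 = 30243 - 2442 = 27801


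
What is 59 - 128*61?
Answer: -7749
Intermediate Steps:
59 - 128*61 = 59 - 7808 = -7749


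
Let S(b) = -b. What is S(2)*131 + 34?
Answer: -228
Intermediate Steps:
S(2)*131 + 34 = -1*2*131 + 34 = -2*131 + 34 = -262 + 34 = -228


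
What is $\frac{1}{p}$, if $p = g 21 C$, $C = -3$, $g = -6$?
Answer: $\frac{1}{378} \approx 0.0026455$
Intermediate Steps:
$p = 378$ ($p = \left(-6\right) 21 \left(-3\right) = \left(-126\right) \left(-3\right) = 378$)
$\frac{1}{p} = \frac{1}{378}$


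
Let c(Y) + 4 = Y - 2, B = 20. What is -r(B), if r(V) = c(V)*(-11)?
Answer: 154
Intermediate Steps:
c(Y) = -6 + Y (c(Y) = -4 + (Y - 2) = -4 + (-2 + Y) = -6 + Y)
r(V) = 66 - 11*V (r(V) = (-6 + V)*(-11) = 66 - 11*V)
-r(B) = -(66 - 11*20) = -(66 - 220) = -1*(-154) = 154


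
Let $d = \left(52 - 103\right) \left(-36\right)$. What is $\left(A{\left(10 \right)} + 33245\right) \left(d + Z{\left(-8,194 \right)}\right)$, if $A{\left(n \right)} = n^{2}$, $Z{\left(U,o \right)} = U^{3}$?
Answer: $44148780$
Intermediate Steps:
$d = 1836$ ($d = \left(-51\right) \left(-36\right) = 1836$)
$\left(A{\left(10 \right)} + 33245\right) \left(d + Z{\left(-8,194 \right)}\right) = \left(10^{2} + 33245\right) \left(1836 + \left(-8\right)^{3}\right) = \left(100 + 33245\right) \left(1836 - 512\right) = 33345 \cdot 1324 = 44148780$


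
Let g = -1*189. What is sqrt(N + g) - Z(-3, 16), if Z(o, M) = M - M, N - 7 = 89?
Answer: I*sqrt(93) ≈ 9.6436*I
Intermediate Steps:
N = 96 (N = 7 + 89 = 96)
Z(o, M) = 0
g = -189
sqrt(N + g) - Z(-3, 16) = sqrt(96 - 189) - 1*0 = sqrt(-93) + 0 = I*sqrt(93) + 0 = I*sqrt(93)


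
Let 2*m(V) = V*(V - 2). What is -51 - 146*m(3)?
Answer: -270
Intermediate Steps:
m(V) = V*(-2 + V)/2 (m(V) = (V*(V - 2))/2 = (V*(-2 + V))/2 = V*(-2 + V)/2)
-51 - 146*m(3) = -51 - 73*3*(-2 + 3) = -51 - 73*3 = -51 - 146*3/2 = -51 - 219 = -270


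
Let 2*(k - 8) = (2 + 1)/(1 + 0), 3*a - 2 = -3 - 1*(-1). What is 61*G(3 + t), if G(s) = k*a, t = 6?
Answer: 0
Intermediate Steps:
a = 0 (a = ⅔ + (-3 - 1*(-1))/3 = ⅔ + (-3 + 1)/3 = ⅔ + (⅓)*(-2) = ⅔ - ⅔ = 0)
k = 19/2 (k = 8 + ((2 + 1)/(1 + 0))/2 = 8 + (3/1)/2 = 8 + (3*1)/2 = 8 + (½)*3 = 8 + 3/2 = 19/2 ≈ 9.5000)
G(s) = 0 (G(s) = (19/2)*0 = 0)
61*G(3 + t) = 61*0 = 0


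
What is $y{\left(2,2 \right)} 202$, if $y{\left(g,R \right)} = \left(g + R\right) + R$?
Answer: $1212$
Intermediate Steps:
$y{\left(g,R \right)} = g + 2 R$ ($y{\left(g,R \right)} = \left(R + g\right) + R = g + 2 R$)
$y{\left(2,2 \right)} 202 = \left(2 + 2 \cdot 2\right) 202 = \left(2 + 4\right) 202 = 6 \cdot 202 = 1212$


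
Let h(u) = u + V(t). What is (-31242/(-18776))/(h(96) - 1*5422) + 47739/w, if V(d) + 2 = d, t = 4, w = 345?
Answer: 795357186641/5747896880 ≈ 138.37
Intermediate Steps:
V(d) = -2 + d
h(u) = 2 + u (h(u) = u + (-2 + 4) = u + 2 = 2 + u)
(-31242/(-18776))/(h(96) - 1*5422) + 47739/w = (-31242/(-18776))/((2 + 96) - 1*5422) + 47739/345 = (-31242*(-1/18776))/(98 - 5422) + 47739*(1/345) = (15621/9388)/(-5324) + 15913/115 = (15621/9388)*(-1/5324) + 15913/115 = -15621/49981712 + 15913/115 = 795357186641/5747896880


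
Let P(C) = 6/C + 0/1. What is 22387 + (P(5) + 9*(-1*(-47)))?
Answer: 114056/5 ≈ 22811.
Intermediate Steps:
P(C) = 6/C (P(C) = 6/C + 0*1 = 6/C + 0 = 6/C)
22387 + (P(5) + 9*(-1*(-47))) = 22387 + (6/5 + 9*(-1*(-47))) = 22387 + (6*(⅕) + 9*47) = 22387 + (6/5 + 423) = 22387 + 2121/5 = 114056/5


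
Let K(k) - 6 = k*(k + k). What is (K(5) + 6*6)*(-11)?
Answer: -1012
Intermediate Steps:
K(k) = 6 + 2*k**2 (K(k) = 6 + k*(k + k) = 6 + k*(2*k) = 6 + 2*k**2)
(K(5) + 6*6)*(-11) = ((6 + 2*5**2) + 6*6)*(-11) = ((6 + 2*25) + 36)*(-11) = ((6 + 50) + 36)*(-11) = (56 + 36)*(-11) = 92*(-11) = -1012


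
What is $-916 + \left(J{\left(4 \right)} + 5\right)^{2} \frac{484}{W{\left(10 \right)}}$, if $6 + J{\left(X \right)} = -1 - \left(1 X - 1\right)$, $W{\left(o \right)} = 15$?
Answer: $- \frac{328}{3} \approx -109.33$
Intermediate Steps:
$J{\left(X \right)} = -6 - X$
$-916 + \left(J{\left(4 \right)} + 5\right)^{2} \frac{484}{W{\left(10 \right)}} = -916 + \left(\left(-6 - 4\right) + 5\right)^{2} \cdot \frac{484}{15} = -916 + \left(\left(-6 - 4\right) + 5\right)^{2} \cdot 484 \cdot \frac{1}{15} = -916 + \left(-10 + 5\right)^{2} \cdot \frac{484}{15} = -916 + \left(-5\right)^{2} \cdot \frac{484}{15} = -916 + 25 \cdot \frac{484}{15} = -916 + \frac{2420}{3} = - \frac{328}{3}$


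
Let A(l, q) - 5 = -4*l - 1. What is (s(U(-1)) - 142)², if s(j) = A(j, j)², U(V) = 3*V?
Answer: 12996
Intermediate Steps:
A(l, q) = 4 - 4*l (A(l, q) = 5 + (-4*l - 1) = 5 + (-1 - 4*l) = 4 - 4*l)
s(j) = (4 - 4*j)²
(s(U(-1)) - 142)² = (16*(-1 + 3*(-1))² - 142)² = (16*(-1 - 3)² - 142)² = (16*(-4)² - 142)² = (16*16 - 142)² = (256 - 142)² = 114² = 12996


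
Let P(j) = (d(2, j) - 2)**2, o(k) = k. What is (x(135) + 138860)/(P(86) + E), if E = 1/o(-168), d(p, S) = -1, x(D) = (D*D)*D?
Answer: 436671480/1511 ≈ 2.8900e+5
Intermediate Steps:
x(D) = D**3 (x(D) = D**2*D = D**3)
E = -1/168 (E = 1/(-168) = -1/168 ≈ -0.0059524)
P(j) = 9 (P(j) = (-1 - 2)**2 = (-3)**2 = 9)
(x(135) + 138860)/(P(86) + E) = (135**3 + 138860)/(9 - 1/168) = (2460375 + 138860)/(1511/168) = 2599235*(168/1511) = 436671480/1511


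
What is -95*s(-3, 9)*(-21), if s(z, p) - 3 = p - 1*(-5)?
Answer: 33915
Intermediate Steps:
s(z, p) = 8 + p (s(z, p) = 3 + (p - 1*(-5)) = 3 + (p + 5) = 3 + (5 + p) = 8 + p)
-95*s(-3, 9)*(-21) = -95*(8 + 9)*(-21) = -95*17*(-21) = -1615*(-21) = 33915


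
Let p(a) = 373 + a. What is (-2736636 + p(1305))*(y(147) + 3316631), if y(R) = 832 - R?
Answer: -9072719932728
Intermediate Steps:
(-2736636 + p(1305))*(y(147) + 3316631) = (-2736636 + (373 + 1305))*((832 - 1*147) + 3316631) = (-2736636 + 1678)*((832 - 147) + 3316631) = -2734958*(685 + 3316631) = -2734958*3317316 = -9072719932728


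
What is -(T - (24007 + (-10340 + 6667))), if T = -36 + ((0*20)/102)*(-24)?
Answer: 20370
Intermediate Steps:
T = -36 (T = -36 + (0*(1/102))*(-24) = -36 + 0*(-24) = -36 + 0 = -36)
-(T - (24007 + (-10340 + 6667))) = -(-36 - (24007 + (-10340 + 6667))) = -(-36 - (24007 - 3673)) = -(-36 - 1*20334) = -(-36 - 20334) = -1*(-20370) = 20370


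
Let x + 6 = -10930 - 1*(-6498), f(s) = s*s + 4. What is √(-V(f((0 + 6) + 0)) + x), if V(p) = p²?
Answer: I*√6038 ≈ 77.705*I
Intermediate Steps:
f(s) = 4 + s² (f(s) = s² + 4 = 4 + s²)
x = -4438 (x = -6 + (-10930 - 1*(-6498)) = -6 + (-10930 + 6498) = -6 - 4432 = -4438)
√(-V(f((0 + 6) + 0)) + x) = √(-(4 + ((0 + 6) + 0)²)² - 4438) = √(-(4 + (6 + 0)²)² - 4438) = √(-(4 + 6²)² - 4438) = √(-(4 + 36)² - 4438) = √(-1*40² - 4438) = √(-1*1600 - 4438) = √(-1600 - 4438) = √(-6038) = I*√6038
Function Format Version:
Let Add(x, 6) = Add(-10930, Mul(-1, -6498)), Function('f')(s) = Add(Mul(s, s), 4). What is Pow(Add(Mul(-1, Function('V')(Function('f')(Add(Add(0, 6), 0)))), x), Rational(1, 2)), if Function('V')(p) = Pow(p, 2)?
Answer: Mul(I, Pow(6038, Rational(1, 2))) ≈ Mul(77.705, I)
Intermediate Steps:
Function('f')(s) = Add(4, Pow(s, 2)) (Function('f')(s) = Add(Pow(s, 2), 4) = Add(4, Pow(s, 2)))
x = -4438 (x = Add(-6, Add(-10930, Mul(-1, -6498))) = Add(-6, Add(-10930, 6498)) = Add(-6, -4432) = -4438)
Pow(Add(Mul(-1, Function('V')(Function('f')(Add(Add(0, 6), 0)))), x), Rational(1, 2)) = Pow(Add(Mul(-1, Pow(Add(4, Pow(Add(Add(0, 6), 0), 2)), 2)), -4438), Rational(1, 2)) = Pow(Add(Mul(-1, Pow(Add(4, Pow(Add(6, 0), 2)), 2)), -4438), Rational(1, 2)) = Pow(Add(Mul(-1, Pow(Add(4, Pow(6, 2)), 2)), -4438), Rational(1, 2)) = Pow(Add(Mul(-1, Pow(Add(4, 36), 2)), -4438), Rational(1, 2)) = Pow(Add(Mul(-1, Pow(40, 2)), -4438), Rational(1, 2)) = Pow(Add(Mul(-1, 1600), -4438), Rational(1, 2)) = Pow(Add(-1600, -4438), Rational(1, 2)) = Pow(-6038, Rational(1, 2)) = Mul(I, Pow(6038, Rational(1, 2)))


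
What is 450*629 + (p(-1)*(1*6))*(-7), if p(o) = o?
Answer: 283092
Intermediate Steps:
450*629 + (p(-1)*(1*6))*(-7) = 450*629 - 6*(-7) = 283050 - 1*6*(-7) = 283050 - 6*(-7) = 283050 + 42 = 283092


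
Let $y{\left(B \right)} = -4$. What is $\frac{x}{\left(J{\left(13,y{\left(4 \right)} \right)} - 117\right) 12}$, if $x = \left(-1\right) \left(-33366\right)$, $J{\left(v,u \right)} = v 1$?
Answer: $- \frac{5561}{208} \approx -26.736$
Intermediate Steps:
$J{\left(v,u \right)} = v$
$x = 33366$
$\frac{x}{\left(J{\left(13,y{\left(4 \right)} \right)} - 117\right) 12} = \frac{33366}{\left(13 - 117\right) 12} = \frac{33366}{\left(-104\right) 12} = \frac{33366}{-1248} = 33366 \left(- \frac{1}{1248}\right) = - \frac{5561}{208}$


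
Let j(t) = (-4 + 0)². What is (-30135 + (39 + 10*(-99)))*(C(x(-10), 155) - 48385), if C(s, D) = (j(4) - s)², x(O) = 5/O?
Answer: 2991265893/2 ≈ 1.4956e+9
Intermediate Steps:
j(t) = 16 (j(t) = (-4)² = 16)
C(s, D) = (16 - s)²
(-30135 + (39 + 10*(-99)))*(C(x(-10), 155) - 48385) = (-30135 + (39 + 10*(-99)))*((-16 + 5/(-10))² - 48385) = (-30135 + (39 - 990))*((-16 + 5*(-⅒))² - 48385) = (-30135 - 951)*((-16 - ½)² - 48385) = -31086*((-33/2)² - 48385) = -31086*(1089/4 - 48385) = -31086*(-192451/4) = 2991265893/2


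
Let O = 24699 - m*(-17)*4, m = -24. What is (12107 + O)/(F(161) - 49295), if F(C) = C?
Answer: -17587/24567 ≈ -0.71588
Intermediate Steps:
O = 23067 (O = 24699 - (-24*(-17))*4 = 24699 - 408*4 = 24699 - 1*1632 = 24699 - 1632 = 23067)
(12107 + O)/(F(161) - 49295) = (12107 + 23067)/(161 - 49295) = 35174/(-49134) = 35174*(-1/49134) = -17587/24567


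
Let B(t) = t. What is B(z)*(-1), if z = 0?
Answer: 0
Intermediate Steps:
B(z)*(-1) = 0*(-1) = 0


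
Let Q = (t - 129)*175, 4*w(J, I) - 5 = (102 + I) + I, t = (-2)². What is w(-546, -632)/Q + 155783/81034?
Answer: 6862384419/3545237500 ≈ 1.9357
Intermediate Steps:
t = 4
w(J, I) = 107/4 + I/2 (w(J, I) = 5/4 + ((102 + I) + I)/4 = 5/4 + (102 + 2*I)/4 = 5/4 + (51/2 + I/2) = 107/4 + I/2)
Q = -21875 (Q = (4 - 129)*175 = -125*175 = -21875)
w(-546, -632)/Q + 155783/81034 = (107/4 + (½)*(-632))/(-21875) + 155783/81034 = (107/4 - 316)*(-1/21875) + 155783*(1/81034) = -1157/4*(-1/21875) + 155783/81034 = 1157/87500 + 155783/81034 = 6862384419/3545237500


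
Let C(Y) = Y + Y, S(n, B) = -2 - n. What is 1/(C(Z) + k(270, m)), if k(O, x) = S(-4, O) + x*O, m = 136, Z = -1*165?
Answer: 1/36392 ≈ 2.7479e-5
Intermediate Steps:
Z = -165
C(Y) = 2*Y
k(O, x) = 2 + O*x (k(O, x) = (-2 - 1*(-4)) + x*O = (-2 + 4) + O*x = 2 + O*x)
1/(C(Z) + k(270, m)) = 1/(2*(-165) + (2 + 270*136)) = 1/(-330 + (2 + 36720)) = 1/(-330 + 36722) = 1/36392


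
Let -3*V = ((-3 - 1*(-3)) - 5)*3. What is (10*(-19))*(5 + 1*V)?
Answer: -1900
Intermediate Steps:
V = 5 (V = -((-3 - 1*(-3)) - 5)*3/3 = -((-3 + 3) - 5)*3/3 = -(0 - 5)*3/3 = -(-5)*3/3 = -⅓*(-15) = 5)
(10*(-19))*(5 + 1*V) = (10*(-19))*(5 + 1*5) = -190*(5 + 5) = -190*10 = -1900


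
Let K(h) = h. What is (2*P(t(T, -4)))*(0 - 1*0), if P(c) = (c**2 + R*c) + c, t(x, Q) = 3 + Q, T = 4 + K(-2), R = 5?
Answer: 0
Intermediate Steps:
T = 2 (T = 4 - 2 = 2)
P(c) = c**2 + 6*c (P(c) = (c**2 + 5*c) + c = c**2 + 6*c)
(2*P(t(T, -4)))*(0 - 1*0) = (2*((3 - 4)*(6 + (3 - 4))))*(0 - 1*0) = (2*(-(6 - 1)))*(0 + 0) = (2*(-1*5))*0 = (2*(-5))*0 = -10*0 = 0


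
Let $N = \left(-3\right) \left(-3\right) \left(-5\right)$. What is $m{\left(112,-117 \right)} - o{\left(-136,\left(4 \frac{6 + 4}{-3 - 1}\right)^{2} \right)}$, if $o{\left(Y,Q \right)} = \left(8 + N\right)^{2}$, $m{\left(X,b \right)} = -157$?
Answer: $-1526$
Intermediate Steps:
$N = -45$ ($N = 9 \left(-5\right) = -45$)
$o{\left(Y,Q \right)} = 1369$ ($o{\left(Y,Q \right)} = \left(8 - 45\right)^{2} = \left(-37\right)^{2} = 1369$)
$m{\left(112,-117 \right)} - o{\left(-136,\left(4 \frac{6 + 4}{-3 - 1}\right)^{2} \right)} = -157 - 1369 = -1526$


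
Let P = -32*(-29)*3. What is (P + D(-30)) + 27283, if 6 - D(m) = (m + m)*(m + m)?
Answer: 26473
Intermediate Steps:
D(m) = 6 - 4*m² (D(m) = 6 - (m + m)*(m + m) = 6 - 2*m*2*m = 6 - 4*m²)
P = 2784 (P = 928*3 = 2784)
(P + D(-30)) + 27283 = (2784 + (6 - 4*(-30)²)) + 27283 = (2784 + (6 - 4*900)) + 27283 = (2784 + (6 - 3600)) + 27283 = (2784 - 3594) + 27283 = -810 + 27283 = 26473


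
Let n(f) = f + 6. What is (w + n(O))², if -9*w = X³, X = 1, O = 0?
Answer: 2809/81 ≈ 34.679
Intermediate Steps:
n(f) = 6 + f
w = -⅑ (w = -⅑*1³ = -⅑*1 = -⅑ ≈ -0.11111)
(w + n(O))² = (-⅑ + (6 + 0))² = (-⅑ + 6)² = (53/9)² = 2809/81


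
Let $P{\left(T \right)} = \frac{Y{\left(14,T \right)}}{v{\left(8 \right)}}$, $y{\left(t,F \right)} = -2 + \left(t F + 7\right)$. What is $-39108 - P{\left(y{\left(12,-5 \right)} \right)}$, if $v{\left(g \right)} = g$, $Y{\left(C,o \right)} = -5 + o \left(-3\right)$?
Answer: $-39128$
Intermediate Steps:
$Y{\left(C,o \right)} = -5 - 3 o$
$y{\left(t,F \right)} = 5 + F t$ ($y{\left(t,F \right)} = -2 + \left(F t + 7\right) = -2 + \left(7 + F t\right) = 5 + F t$)
$P{\left(T \right)} = - \frac{5}{8} - \frac{3 T}{8}$ ($P{\left(T \right)} = \frac{-5 - 3 T}{8} = \left(-5 - 3 T\right) \frac{1}{8} = - \frac{5}{8} - \frac{3 T}{8}$)
$-39108 - P{\left(y{\left(12,-5 \right)} \right)} = -39108 - \left(- \frac{5}{8} - \frac{3 \left(5 - 60\right)}{8}\right) = -39108 - \left(- \frac{5}{8} - - \frac{165}{8}\right) = -39108 - \left(- \frac{5}{8} + \frac{165}{8}\right) = -39108 - 20 = -39128$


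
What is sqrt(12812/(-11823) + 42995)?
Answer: sqrt(6009832754079)/11823 ≈ 207.35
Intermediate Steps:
sqrt(12812/(-11823) + 42995) = sqrt(12812*(-1/11823) + 42995) = sqrt(-12812/11823 + 42995) = sqrt(508317073/11823) = sqrt(6009832754079)/11823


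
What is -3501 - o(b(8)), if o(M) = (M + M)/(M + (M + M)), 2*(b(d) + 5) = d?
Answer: -10505/3 ≈ -3501.7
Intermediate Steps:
b(d) = -5 + d/2
o(M) = 2/3 (o(M) = (2*M)/(M + 2*M) = (2*M)/((3*M)) = (2*M)*(1/(3*M)) = 2/3)
-3501 - o(b(8)) = -3501 - 1*2/3 = -3501 - 2/3 = -10505/3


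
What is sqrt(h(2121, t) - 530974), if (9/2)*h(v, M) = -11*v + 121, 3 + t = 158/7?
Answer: I*sqrt(4825186)/3 ≈ 732.21*I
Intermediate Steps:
t = 137/7 (t = -3 + 158/7 = 137/7 ≈ 19.571)
h(v, M) = 242/9 - 22*v/9 (h(v, M) = 2*(-11*v + 121)/9 = 2*(121 - 11*v)/9 = 242/9 - 22*v/9)
sqrt(h(2121, t) - 530974) = sqrt((242/9 - 22/9*2121) - 530974) = sqrt((242/9 - 15554/3) - 530974) = sqrt(-46420/9 - 530974) = sqrt(-4825186/9) = I*sqrt(4825186)/3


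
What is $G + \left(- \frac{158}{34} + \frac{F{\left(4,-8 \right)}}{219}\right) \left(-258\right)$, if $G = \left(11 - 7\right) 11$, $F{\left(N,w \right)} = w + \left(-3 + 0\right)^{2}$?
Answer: $\frac{1541028}{1241} \approx 1241.8$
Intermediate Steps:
$F{\left(N,w \right)} = 9 + w$ ($F{\left(N,w \right)} = w + \left(-3\right)^{2} = w + 9 = 9 + w$)
$G = 44$ ($G = 4 \cdot 11 = 44$)
$G + \left(- \frac{158}{34} + \frac{F{\left(4,-8 \right)}}{219}\right) \left(-258\right) = 44 + \left(- \frac{158}{34} + \frac{9 - 8}{219}\right) \left(-258\right) = 44 + \left(\left(-158\right) \frac{1}{34} + 1 \cdot \frac{1}{219}\right) \left(-258\right) = 44 + \left(- \frac{79}{17} + \frac{1}{219}\right) \left(-258\right) = 44 - - \frac{1486424}{1241} = 44 + \frac{1486424}{1241} = \frac{1541028}{1241}$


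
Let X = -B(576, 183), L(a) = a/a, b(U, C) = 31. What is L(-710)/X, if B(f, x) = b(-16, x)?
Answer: -1/31 ≈ -0.032258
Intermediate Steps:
L(a) = 1
B(f, x) = 31
X = -31 (X = -1*31 = -31)
L(-710)/X = 1/(-31) = 1*(-1/31) = -1/31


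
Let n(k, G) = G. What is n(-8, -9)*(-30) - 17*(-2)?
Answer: 304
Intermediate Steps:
n(-8, -9)*(-30) - 17*(-2) = -9*(-30) - 17*(-2) = 270 + 34 = 304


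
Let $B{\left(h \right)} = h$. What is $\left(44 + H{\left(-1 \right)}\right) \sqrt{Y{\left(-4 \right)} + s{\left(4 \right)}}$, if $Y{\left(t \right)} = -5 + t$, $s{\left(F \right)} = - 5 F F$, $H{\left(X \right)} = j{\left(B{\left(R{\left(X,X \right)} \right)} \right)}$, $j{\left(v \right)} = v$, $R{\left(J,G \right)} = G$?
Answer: $43 i \sqrt{89} \approx 405.66 i$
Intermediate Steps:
$H{\left(X \right)} = X$
$s{\left(F \right)} = - 5 F^{2}$
$\left(44 + H{\left(-1 \right)}\right) \sqrt{Y{\left(-4 \right)} + s{\left(4 \right)}} = \left(44 - 1\right) \sqrt{\left(-5 - 4\right) - 5 \cdot 4^{2}} = 43 \sqrt{-9 - 80} = 43 \sqrt{-89} = 43 i \sqrt{89}$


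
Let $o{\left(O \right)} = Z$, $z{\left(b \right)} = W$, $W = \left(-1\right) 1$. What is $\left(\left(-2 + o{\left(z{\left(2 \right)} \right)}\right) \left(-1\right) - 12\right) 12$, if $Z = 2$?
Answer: $-144$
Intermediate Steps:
$W = -1$
$z{\left(b \right)} = -1$
$o{\left(O \right)} = 2$
$\left(\left(-2 + o{\left(z{\left(2 \right)} \right)}\right) \left(-1\right) - 12\right) 12 = \left(\left(-2 + 2\right) \left(-1\right) - 12\right) 12 = \left(0 \left(-1\right) - 12\right) 12 = \left(0 - 12\right) 12 = \left(-12\right) 12 = -144$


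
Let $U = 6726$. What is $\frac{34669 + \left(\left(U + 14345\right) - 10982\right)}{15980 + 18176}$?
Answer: $\frac{22379}{17078} \approx 1.3104$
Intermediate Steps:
$\frac{34669 + \left(\left(U + 14345\right) - 10982\right)}{15980 + 18176} = \frac{34669 + \left(\left(6726 + 14345\right) - 10982\right)}{15980 + 18176} = \frac{34669 + \left(21071 - 10982\right)}{34156} = \left(34669 + 10089\right) \frac{1}{34156} = 44758 \cdot \frac{1}{34156} = \frac{22379}{17078}$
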